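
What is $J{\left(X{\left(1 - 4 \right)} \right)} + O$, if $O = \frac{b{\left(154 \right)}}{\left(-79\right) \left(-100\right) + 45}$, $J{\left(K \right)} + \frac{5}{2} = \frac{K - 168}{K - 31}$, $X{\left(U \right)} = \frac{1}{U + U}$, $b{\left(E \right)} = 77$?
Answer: $\frac{1233319}{424490} \approx 2.9054$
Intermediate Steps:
$X{\left(U \right)} = \frac{1}{2 U}$
$J{\left(K \right)} = - \frac{5}{2} + \frac{-168 + K}{-31 + K}$ ($J{\left(K \right)} = - \frac{5}{2} + \frac{K - 168}{K - 31} = - \frac{5}{2} + \frac{-168 + K}{-31 + K}$)
$O = \frac{11}{1135}$ ($O = \frac{77}{\left(-79\right) \left(-100\right) + 45} = \frac{77}{7900 + 45} = \frac{77}{7945} = 77 \cdot \frac{1}{7945} = \frac{11}{1135} \approx 0.0096916$)
$J{\left(X{\left(1 - 4 \right)} \right)} + O = \frac{-181 - 3 \frac{1}{2 \left(1 - 4\right)}}{2 \left(-31 + \frac{1}{2 \left(1 - 4\right)}\right)} + \frac{11}{1135} = \frac{-181 - 3 \frac{1}{2 \left(-3\right)}}{2 \left(-31 + \frac{1}{2 \left(-3\right)}\right)} + \frac{11}{1135} = \frac{-181 - 3 \cdot \frac{1}{2} \left(- \frac{1}{3}\right)}{2 \left(-31 + \frac{1}{2} \left(- \frac{1}{3}\right)\right)} + \frac{11}{1135} = \frac{-181 - - \frac{1}{2}}{2 \left(-31 - \frac{1}{6}\right)} + \frac{11}{1135} = \frac{-181 + \frac{1}{2}}{2 \left(- \frac{187}{6}\right)} + \frac{11}{1135} = \frac{1}{2} \left(- \frac{6}{187}\right) \left(- \frac{361}{2}\right) + \frac{11}{1135} = \frac{1083}{374} + \frac{11}{1135} = \frac{1233319}{424490}$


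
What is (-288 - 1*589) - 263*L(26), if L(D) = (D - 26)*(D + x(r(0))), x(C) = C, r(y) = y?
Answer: -877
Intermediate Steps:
L(D) = D*(-26 + D) (L(D) = (D - 26)*(D + 0) = (-26 + D)*D = D*(-26 + D))
(-288 - 1*589) - 263*L(26) = (-288 - 1*589) - 6838*(-26 + 26) = (-288 - 589) - 6838*0 = -877 - 263*0 = -877 + 0 = -877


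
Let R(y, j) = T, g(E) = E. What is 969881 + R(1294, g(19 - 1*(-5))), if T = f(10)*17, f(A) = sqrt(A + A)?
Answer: 969881 + 34*sqrt(5) ≈ 9.6996e+5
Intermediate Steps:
f(A) = sqrt(2)*sqrt(A) (f(A) = sqrt(2*A) = sqrt(2)*sqrt(A))
T = 34*sqrt(5) (T = (sqrt(2)*sqrt(10))*17 = (2*sqrt(5))*17 = 34*sqrt(5) ≈ 76.026)
R(y, j) = 34*sqrt(5)
969881 + R(1294, g(19 - 1*(-5))) = 969881 + 34*sqrt(5)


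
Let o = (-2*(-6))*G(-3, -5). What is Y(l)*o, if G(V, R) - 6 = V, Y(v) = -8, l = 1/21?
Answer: -288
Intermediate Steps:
l = 1/21 ≈ 0.047619
G(V, R) = 6 + V
o = 36 (o = (-2*(-6))*(6 - 3) = 12*3 = 36)
Y(l)*o = -8*36 = -288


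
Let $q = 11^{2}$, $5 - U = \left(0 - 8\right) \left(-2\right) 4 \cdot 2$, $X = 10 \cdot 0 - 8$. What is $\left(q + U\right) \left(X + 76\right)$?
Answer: $-136$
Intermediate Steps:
$X = -8$ ($X = 0 - 8 = -8$)
$U = -123$ ($U = 5 - \left(0 - 8\right) \left(-2\right) 4 \cdot 2 = 5 - - 8 \left(\left(-8\right) 2\right) = 5 - \left(-8\right) \left(-16\right) = 5 - 128 = -123$)
$q = 121$
$\left(q + U\right) \left(X + 76\right) = \left(121 - 123\right) \left(-8 + 76\right) = \left(-2\right) 68 = -136$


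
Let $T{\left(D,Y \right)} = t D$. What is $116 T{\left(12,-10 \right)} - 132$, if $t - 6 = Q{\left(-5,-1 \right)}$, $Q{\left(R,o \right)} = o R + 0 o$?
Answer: $15180$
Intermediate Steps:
$Q{\left(R,o \right)} = R o$ ($Q{\left(R,o \right)} = R o + 0 = R o$)
$t = 11$ ($t = 6 - -5 = 6 + 5 = 11$)
$T{\left(D,Y \right)} = 11 D$
$116 T{\left(12,-10 \right)} - 132 = 116 \cdot 11 \cdot 12 - 132 = 116 \cdot 132 - 132 = 15312 - 132 = 15180$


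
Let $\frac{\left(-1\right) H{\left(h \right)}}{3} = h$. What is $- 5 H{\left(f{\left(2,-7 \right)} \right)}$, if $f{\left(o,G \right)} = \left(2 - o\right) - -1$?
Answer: $15$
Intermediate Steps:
$f{\left(o,G \right)} = 3 - o$ ($f{\left(o,G \right)} = \left(2 - o\right) + 1 = 3 - o$)
$H{\left(h \right)} = - 3 h$
$- 5 H{\left(f{\left(2,-7 \right)} \right)} = - 5 \left(- 3 \left(3 - 2\right)\right) = - 5 \left(\left(-3\right) 1\right) = \left(-5\right) \left(-3\right) = 15$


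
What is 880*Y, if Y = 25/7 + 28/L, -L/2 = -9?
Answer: 284240/63 ≈ 4511.7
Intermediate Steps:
L = 18 (L = -2*(-9) = 18)
Y = 323/63 (Y = 25/7 + 28/18 = 25*(⅐) + 28*(1/18) = 25/7 + 14/9 = 323/63 ≈ 5.1270)
880*Y = 880*(323/63) = 284240/63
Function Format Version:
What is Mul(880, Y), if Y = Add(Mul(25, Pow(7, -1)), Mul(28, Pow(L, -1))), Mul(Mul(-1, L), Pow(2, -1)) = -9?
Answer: Rational(284240, 63) ≈ 4511.7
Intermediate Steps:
L = 18 (L = Mul(-2, -9) = 18)
Y = Rational(323, 63) (Y = Add(Mul(25, Pow(7, -1)), Mul(28, Pow(18, -1))) = Add(Mul(25, Rational(1, 7)), Mul(28, Rational(1, 18))) = Add(Rational(25, 7), Rational(14, 9)) = Rational(323, 63) ≈ 5.1270)
Mul(880, Y) = Mul(880, Rational(323, 63)) = Rational(284240, 63)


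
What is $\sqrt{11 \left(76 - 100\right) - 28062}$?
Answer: $i \sqrt{28326} \approx 168.3 i$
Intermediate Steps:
$\sqrt{11 \left(76 - 100\right) - 28062} = \sqrt{11 \left(-24\right) - 28062} = \sqrt{-264 - 28062} = \sqrt{-28326} = i \sqrt{28326}$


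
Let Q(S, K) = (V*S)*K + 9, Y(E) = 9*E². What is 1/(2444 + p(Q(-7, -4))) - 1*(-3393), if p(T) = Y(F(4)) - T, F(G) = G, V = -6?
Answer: 9320572/2747 ≈ 3393.0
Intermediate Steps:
Q(S, K) = 9 - 6*K*S (Q(S, K) = (-6*S)*K + 9 = -6*K*S + 9 = 9 - 6*K*S)
p(T) = 144 - T (p(T) = 9*4² - T = 9*16 - T = 144 - T)
1/(2444 + p(Q(-7, -4))) - 1*(-3393) = 1/(2444 + (144 - (9 - 6*(-4)*(-7)))) - 1*(-3393) = 1/(2444 + (144 - (9 - 168))) + 3393 = 1/(2444 + (144 - 1*(-159))) + 3393 = 1/(2444 + (144 + 159)) + 3393 = 1/(2444 + 303) + 3393 = 1/2747 + 3393 = 9320572/2747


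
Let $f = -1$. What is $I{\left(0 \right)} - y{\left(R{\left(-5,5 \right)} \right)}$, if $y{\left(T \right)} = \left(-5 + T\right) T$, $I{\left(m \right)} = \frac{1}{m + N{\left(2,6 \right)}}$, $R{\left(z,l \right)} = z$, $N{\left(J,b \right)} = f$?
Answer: $-51$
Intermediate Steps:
$N{\left(J,b \right)} = -1$
$I{\left(m \right)} = \frac{1}{-1 + m}$ ($I{\left(m \right)} = \frac{1}{m - 1} = \frac{1}{-1 + m}$)
$y{\left(T \right)} = T \left(-5 + T\right)$
$I{\left(0 \right)} - y{\left(R{\left(-5,5 \right)} \right)} = \frac{1}{-1 + 0} - - 5 \left(-5 - 5\right) = \frac{1}{-1} - \left(-5\right) \left(-10\right) = -1 - 50 = -51$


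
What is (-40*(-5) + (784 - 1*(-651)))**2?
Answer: 2673225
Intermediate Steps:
(-40*(-5) + (784 - 1*(-651)))**2 = (200 + (784 + 651))**2 = (200 + 1435)**2 = 1635**2 = 2673225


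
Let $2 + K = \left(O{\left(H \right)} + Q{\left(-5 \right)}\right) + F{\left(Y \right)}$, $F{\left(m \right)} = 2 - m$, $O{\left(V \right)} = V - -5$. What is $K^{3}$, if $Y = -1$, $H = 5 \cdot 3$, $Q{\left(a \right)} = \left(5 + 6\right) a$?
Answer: $-39304$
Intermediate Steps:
$Q{\left(a \right)} = 11 a$
$H = 15$
$O{\left(V \right)} = 5 + V$ ($O{\left(V \right)} = V + 5 = 5 + V$)
$K = -34$ ($K = -2 + \left(\left(\left(5 + 15\right) + 11 \left(-5\right)\right) + \left(2 - -1\right)\right) = -2 + \left(\left(20 - 55\right) + \left(2 + 1\right)\right) = -2 + \left(-35 + 3\right) = -2 - 32 = -34$)
$K^{3} = \left(-34\right)^{3} = -39304$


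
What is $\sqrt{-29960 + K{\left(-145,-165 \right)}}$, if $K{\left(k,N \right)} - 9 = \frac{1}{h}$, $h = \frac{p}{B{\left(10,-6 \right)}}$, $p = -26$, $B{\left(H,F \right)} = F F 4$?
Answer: $\frac{i \sqrt{5062655}}{13} \approx 173.08 i$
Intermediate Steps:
$B{\left(H,F \right)} = 4 F^{2}$ ($B{\left(H,F \right)} = F^{2} \cdot 4 = 4 F^{2}$)
$h = - \frac{13}{72}$ ($h = - \frac{26}{4 \left(-6\right)^{2}} = - \frac{26}{4 \cdot 36} = - \frac{26}{144} = \left(-26\right) \frac{1}{144} = - \frac{13}{72} \approx -0.18056$)
$K{\left(k,N \right)} = \frac{45}{13}$ ($K{\left(k,N \right)} = 9 + \frac{1}{- \frac{13}{72}} = 9 - \frac{72}{13} = \frac{45}{13}$)
$\sqrt{-29960 + K{\left(-145,-165 \right)}} = \sqrt{-29960 + \frac{45}{13}} = \sqrt{- \frac{389435}{13}} = \frac{i \sqrt{5062655}}{13}$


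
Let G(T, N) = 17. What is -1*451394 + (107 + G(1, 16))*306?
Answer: -413450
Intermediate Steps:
-1*451394 + (107 + G(1, 16))*306 = -1*451394 + (107 + 17)*306 = -451394 + 124*306 = -451394 + 37944 = -413450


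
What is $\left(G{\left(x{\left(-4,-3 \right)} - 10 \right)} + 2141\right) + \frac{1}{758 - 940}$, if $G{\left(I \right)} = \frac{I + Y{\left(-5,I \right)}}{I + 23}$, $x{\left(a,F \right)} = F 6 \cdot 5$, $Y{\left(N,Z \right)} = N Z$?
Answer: $\frac{4275871}{2002} \approx 2135.8$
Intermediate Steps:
$x{\left(a,F \right)} = 30 F$ ($x{\left(a,F \right)} = 6 F 5 = 30 F$)
$G{\left(I \right)} = - \frac{4 I}{23 + I}$ ($G{\left(I \right)} = \frac{I - 5 I}{I + 23} = \frac{\left(-4\right) I}{23 + I} = - \frac{4 I}{23 + I}$)
$\left(G{\left(x{\left(-4,-3 \right)} - 10 \right)} + 2141\right) + \frac{1}{758 - 940} = \left(- \frac{4 \left(30 \left(-3\right) - 10\right)}{23 + \left(30 \left(-3\right) - 10\right)} + 2141\right) + \frac{1}{758 - 940} = \left(- \frac{4 \left(-90 - 10\right)}{23 - 100} + 2141\right) + \frac{1}{-182} = \left(\left(-4\right) \left(-100\right) \frac{1}{23 - 100} + 2141\right) - \frac{1}{182} = \left(\left(-4\right) \left(-100\right) \frac{1}{-77} + 2141\right) - \frac{1}{182} = \left(\left(-4\right) \left(-100\right) \left(- \frac{1}{77}\right) + 2141\right) - \frac{1}{182} = \left(- \frac{400}{77} + 2141\right) - \frac{1}{182} = \frac{164457}{77} - \frac{1}{182} = \frac{4275871}{2002}$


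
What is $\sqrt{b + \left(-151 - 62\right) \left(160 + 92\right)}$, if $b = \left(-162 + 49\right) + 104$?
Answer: $3 i \sqrt{5965} \approx 231.7 i$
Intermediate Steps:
$b = -9$ ($b = -113 + 104 = -9$)
$\sqrt{b + \left(-151 - 62\right) \left(160 + 92\right)} = \sqrt{-9 + \left(-151 - 62\right) \left(160 + 92\right)} = \sqrt{-9 - 53676} = \sqrt{-53685} = 3 i \sqrt{5965}$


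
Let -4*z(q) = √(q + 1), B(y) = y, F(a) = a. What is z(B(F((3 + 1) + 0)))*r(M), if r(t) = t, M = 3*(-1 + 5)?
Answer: -3*√5 ≈ -6.7082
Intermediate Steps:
M = 12 (M = 3*4 = 12)
z(q) = -√(1 + q)/4 (z(q) = -√(q + 1)/4 = -√(1 + q)/4)
z(B(F((3 + 1) + 0)))*r(M) = -√(1 + ((3 + 1) + 0))/4*12 = -√(1 + (4 + 0))/4*12 = -√(1 + 4)/4*12 = -√5/4*12 = -3*√5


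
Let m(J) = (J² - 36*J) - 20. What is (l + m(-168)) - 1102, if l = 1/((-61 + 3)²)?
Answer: 111516601/3364 ≈ 33150.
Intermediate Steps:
m(J) = -20 + J² - 36*J
l = 1/3364 (l = 1/((-58)²) = 1/3364 ≈ 0.00029727)
(l + m(-168)) - 1102 = (1/3364 + (-20 + (-168)² - 36*(-168))) - 1102 = (1/3364 + (-20 + 28224 + 6048)) - 1102 = (1/3364 + 34252) - 1102 = 115223729/3364 - 1102 = 111516601/3364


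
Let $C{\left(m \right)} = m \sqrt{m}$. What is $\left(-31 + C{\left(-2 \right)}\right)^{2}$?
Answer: $953 + 124 i \sqrt{2} \approx 953.0 + 175.36 i$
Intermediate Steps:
$C{\left(m \right)} = m^{\frac{3}{2}}$
$\left(-31 + C{\left(-2 \right)}\right)^{2} = \left(-31 + \left(-2\right)^{\frac{3}{2}}\right)^{2} = \left(-31 - 2 i \sqrt{2}\right)^{2}$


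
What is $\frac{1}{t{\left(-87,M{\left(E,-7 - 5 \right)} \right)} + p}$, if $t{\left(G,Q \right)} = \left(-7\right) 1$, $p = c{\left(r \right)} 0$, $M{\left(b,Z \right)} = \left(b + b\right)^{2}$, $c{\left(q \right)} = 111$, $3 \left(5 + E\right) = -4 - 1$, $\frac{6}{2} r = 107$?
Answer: $- \frac{1}{7} \approx -0.14286$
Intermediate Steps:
$r = \frac{107}{3}$ ($r = \frac{1}{3} \cdot 107 = \frac{107}{3} \approx 35.667$)
$E = - \frac{20}{3}$ ($E = -5 + \frac{-4 - 1}{3} = -5 + \frac{1}{3} \left(-5\right) = -5 - \frac{5}{3} = - \frac{20}{3} \approx -6.6667$)
$M{\left(b,Z \right)} = 4 b^{2}$ ($M{\left(b,Z \right)} = \left(2 b\right)^{2} = 4 b^{2}$)
$p = 0$ ($p = 111 \cdot 0 = 0$)
$t{\left(G,Q \right)} = -7$
$\frac{1}{t{\left(-87,M{\left(E,-7 - 5 \right)} \right)} + p} = \frac{1}{-7 + 0} = \frac{1}{-7} = - \frac{1}{7}$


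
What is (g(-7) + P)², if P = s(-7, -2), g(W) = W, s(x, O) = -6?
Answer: 169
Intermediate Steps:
P = -6
(g(-7) + P)² = (-7 - 6)² = (-13)² = 169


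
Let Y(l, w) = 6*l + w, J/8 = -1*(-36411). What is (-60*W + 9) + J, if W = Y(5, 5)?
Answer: 289197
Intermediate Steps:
J = 291288 (J = 8*(-1*(-36411)) = 8*36411 = 291288)
Y(l, w) = w + 6*l
W = 35 (W = 5 + 6*5 = 5 + 30 = 35)
(-60*W + 9) + J = (-60*35 + 9) + 291288 = (-2100 + 9) + 291288 = -2091 + 291288 = 289197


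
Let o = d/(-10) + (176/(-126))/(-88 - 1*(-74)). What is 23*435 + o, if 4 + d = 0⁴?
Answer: 22062127/2205 ≈ 10006.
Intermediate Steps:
d = -4 (d = -4 + 0⁴ = -4 + 0 = -4)
o = 1102/2205 (o = -4/(-10) + (176/(-126))/(-88 - 1*(-74)) = -4*(-⅒) + (176*(-1/126))/(-88 + 74) = ⅖ - 88/63/(-14) = ⅖ - 88/63*(-1/14) = ⅖ + 44/441 = 1102/2205 ≈ 0.49977)
23*435 + o = 23*435 + 1102/2205 = 10005 + 1102/2205 = 22062127/2205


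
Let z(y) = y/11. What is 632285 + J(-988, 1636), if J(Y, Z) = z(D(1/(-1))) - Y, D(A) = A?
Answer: 6966002/11 ≈ 6.3327e+5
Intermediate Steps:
z(y) = y/11 (z(y) = y*(1/11) = y/11)
J(Y, Z) = -1/11 - Y (J(Y, Z) = (1/(-1))/11 - Y = (1*(-1))/11 - Y = (1/11)*(-1) - Y = -1/11 - Y)
632285 + J(-988, 1636) = 632285 + (-1/11 - 1*(-988)) = 632285 + (-1/11 + 988) = 632285 + 10867/11 = 6966002/11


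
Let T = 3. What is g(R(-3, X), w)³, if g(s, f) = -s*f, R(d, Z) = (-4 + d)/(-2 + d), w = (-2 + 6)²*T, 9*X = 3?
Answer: -37933056/125 ≈ -3.0346e+5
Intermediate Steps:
X = ⅓ (X = (⅑)*3 = ⅓ ≈ 0.33333)
w = 48 (w = (-2 + 6)²*3 = 4²*3 = 16*3 = 48)
R(d, Z) = (-4 + d)/(-2 + d)
g(s, f) = -f*s
g(R(-3, X), w)³ = (-1*48*(-4 - 3)/(-2 - 3))³ = (-1*48*-7/(-5))³ = (-1*48*(-⅕*(-7)))³ = (-1*48*7/5)³ = (-336/5)³ = -37933056/125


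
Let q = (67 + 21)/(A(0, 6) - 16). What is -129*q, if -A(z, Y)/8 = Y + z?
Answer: 1419/8 ≈ 177.38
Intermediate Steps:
A(z, Y) = -8*Y - 8*z (A(z, Y) = -8*(Y + z) = -8*Y - 8*z)
q = -11/8 (q = (67 + 21)/((-8*6 - 8*0) - 16) = 88/((-48 + 0) - 16) = 88/(-48 - 16) = 88/(-64) = 88*(-1/64) = -11/8 ≈ -1.3750)
-129*q = -129*(-11/8) = 1419/8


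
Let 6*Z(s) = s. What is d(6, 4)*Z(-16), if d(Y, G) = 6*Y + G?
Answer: -320/3 ≈ -106.67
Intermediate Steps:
d(Y, G) = G + 6*Y
Z(s) = s/6
d(6, 4)*Z(-16) = (4 + 6*6)*((⅙)*(-16)) = (4 + 36)*(-8/3) = 40*(-8/3) = -320/3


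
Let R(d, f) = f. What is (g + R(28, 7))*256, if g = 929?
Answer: 239616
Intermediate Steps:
(g + R(28, 7))*256 = (929 + 7)*256 = 936*256 = 239616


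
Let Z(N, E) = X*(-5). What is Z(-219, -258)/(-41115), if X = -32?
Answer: -32/8223 ≈ -0.0038915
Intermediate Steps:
Z(N, E) = 160 (Z(N, E) = -32*(-5) = 160)
Z(-219, -258)/(-41115) = 160/(-41115) = 160*(-1/41115) = -32/8223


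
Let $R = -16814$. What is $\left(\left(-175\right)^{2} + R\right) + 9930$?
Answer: $23741$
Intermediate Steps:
$\left(\left(-175\right)^{2} + R\right) + 9930 = \left(\left(-175\right)^{2} - 16814\right) + 9930 = \left(30625 - 16814\right) + 9930 = 13811 + 9930 = 23741$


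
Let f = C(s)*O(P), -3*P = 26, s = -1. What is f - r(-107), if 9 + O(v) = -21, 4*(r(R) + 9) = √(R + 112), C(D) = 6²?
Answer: -1071 - √5/4 ≈ -1071.6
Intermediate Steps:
P = -26/3 (P = -⅓*26 = -26/3 ≈ -8.6667)
C(D) = 36
r(R) = -9 + √(112 + R)/4 (r(R) = -9 + √(R + 112)/4 = -9 + √(112 + R)/4)
O(v) = -30 (O(v) = -9 - 21 = -30)
f = -1080 (f = 36*(-30) = -1080)
f - r(-107) = -1080 - (-9 + √(112 - 107)/4) = -1080 - (-9 + √5/4) = -1080 + (9 - √5/4) = -1071 - √5/4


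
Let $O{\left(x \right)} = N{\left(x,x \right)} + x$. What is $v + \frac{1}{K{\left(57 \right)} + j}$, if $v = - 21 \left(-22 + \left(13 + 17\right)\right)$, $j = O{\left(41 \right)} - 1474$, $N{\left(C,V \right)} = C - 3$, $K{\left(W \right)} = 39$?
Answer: $- \frac{227809}{1356} \approx -168.0$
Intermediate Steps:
$N{\left(C,V \right)} = -3 + C$
$O{\left(x \right)} = -3 + 2 x$ ($O{\left(x \right)} = \left(-3 + x\right) + x = -3 + 2 x$)
$j = -1395$ ($j = \left(-3 + 2 \cdot 41\right) - 1474 = \left(-3 + 82\right) - 1474 = 79 - 1474 = -1395$)
$v = -168$ ($v = - 21 \left(-22 + 30\right) = \left(-21\right) 8 = -168$)
$v + \frac{1}{K{\left(57 \right)} + j} = -168 + \frac{1}{39 - 1395} = -168 + \frac{1}{-1356} = -168 - \frac{1}{1356} = - \frac{227809}{1356}$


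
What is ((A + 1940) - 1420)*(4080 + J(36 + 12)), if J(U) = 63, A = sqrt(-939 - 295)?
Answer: 2154360 + 4143*I*sqrt(1234) ≈ 2.1544e+6 + 1.4554e+5*I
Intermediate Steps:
A = I*sqrt(1234) (A = sqrt(-1234) = I*sqrt(1234) ≈ 35.128*I)
((A + 1940) - 1420)*(4080 + J(36 + 12)) = ((I*sqrt(1234) + 1940) - 1420)*(4080 + 63) = ((1940 + I*sqrt(1234)) - 1420)*4143 = (520 + I*sqrt(1234))*4143 = 2154360 + 4143*I*sqrt(1234)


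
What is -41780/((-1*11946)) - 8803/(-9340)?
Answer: 247692919/55787820 ≈ 4.4399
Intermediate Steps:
-41780/((-1*11946)) - 8803/(-9340) = -41780/(-11946) - 8803*(-1/9340) = -41780*(-1/11946) + 8803/9340 = 20890/5973 + 8803/9340 = 247692919/55787820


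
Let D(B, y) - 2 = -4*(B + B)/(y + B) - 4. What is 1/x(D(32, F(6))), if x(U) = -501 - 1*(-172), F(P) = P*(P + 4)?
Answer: -1/329 ≈ -0.0030395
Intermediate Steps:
F(P) = P*(4 + P)
D(B, y) = -2 - 8*B/(B + y) (D(B, y) = 2 + (-4*(B + B)/(y + B) - 4) = 2 + (-4*2*B/(B + y) - 4) = 2 + (-8*B/(B + y) - 4) = 2 + (-4 - 8*B/(B + y)) = -2 - 8*B/(B + y))
x(U) = -329 (x(U) = -501 + 172 = -329)
1/x(D(32, F(6))) = 1/(-329) = -1/329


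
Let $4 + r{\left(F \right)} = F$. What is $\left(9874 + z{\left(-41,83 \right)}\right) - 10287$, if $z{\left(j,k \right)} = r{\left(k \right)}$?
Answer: $-334$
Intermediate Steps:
$r{\left(F \right)} = -4 + F$
$z{\left(j,k \right)} = -4 + k$
$\left(9874 + z{\left(-41,83 \right)}\right) - 10287 = \left(9874 + \left(-4 + 83\right)\right) - 10287 = \left(9874 + 79\right) - 10287 = 9953 - 10287 = -334$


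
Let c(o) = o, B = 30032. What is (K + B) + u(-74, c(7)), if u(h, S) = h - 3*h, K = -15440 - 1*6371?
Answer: 8369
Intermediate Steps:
K = -21811 (K = -15440 - 6371 = -21811)
u(h, S) = -2*h
(K + B) + u(-74, c(7)) = (-21811 + 30032) - 2*(-74) = 8221 + 148 = 8369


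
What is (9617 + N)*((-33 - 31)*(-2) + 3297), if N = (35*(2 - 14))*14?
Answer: 12799225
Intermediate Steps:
N = -5880 (N = (35*(-12))*14 = -420*14 = -5880)
(9617 + N)*((-33 - 31)*(-2) + 3297) = (9617 - 5880)*((-33 - 31)*(-2) + 3297) = 3737*(-64*(-2) + 3297) = 3737*(128 + 3297) = 3737*3425 = 12799225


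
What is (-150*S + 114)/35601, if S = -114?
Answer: 5738/11867 ≈ 0.48353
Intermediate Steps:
(-150*S + 114)/35601 = (-150*(-114) + 114)/35601 = (17100 + 114)*(1/35601) = 17214*(1/35601) = 5738/11867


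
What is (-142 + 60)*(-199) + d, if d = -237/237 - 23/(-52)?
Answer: 848507/52 ≈ 16317.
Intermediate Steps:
d = -29/52 (d = -237*1/237 - 23*(-1/52) = -1 + 23/52 = -29/52 ≈ -0.55769)
(-142 + 60)*(-199) + d = (-142 + 60)*(-199) - 29/52 = -82*(-199) - 29/52 = 16318 - 29/52 = 848507/52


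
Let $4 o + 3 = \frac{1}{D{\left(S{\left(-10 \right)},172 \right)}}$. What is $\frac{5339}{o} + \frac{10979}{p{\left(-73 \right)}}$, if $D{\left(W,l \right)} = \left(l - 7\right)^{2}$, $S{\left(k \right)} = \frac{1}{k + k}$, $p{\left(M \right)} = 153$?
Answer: $- \frac{44030058727}{6248061} \approx -7047.0$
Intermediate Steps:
$S{\left(k \right)} = \frac{1}{2 k}$
$D{\left(W,l \right)} = \left(-7 + l\right)^{2}$
$o = - \frac{40837}{54450}$ ($o = - \frac{3}{4} + \frac{1}{4 \left(-7 + 172\right)^{2}} = - \frac{3}{4} + \frac{1}{4 \cdot 165^{2}} = - \frac{3}{4} + \frac{1}{4 \cdot 27225} = - \frac{3}{4} + \frac{1}{4} \cdot \frac{1}{27225} = - \frac{3}{4} + \frac{1}{108900} = - \frac{40837}{54450} \approx -0.74999$)
$\frac{5339}{o} + \frac{10979}{p{\left(-73 \right)}} = \frac{5339}{- \frac{40837}{54450}} + \frac{10979}{153} = 5339 \left(- \frac{54450}{40837}\right) + 10979 \cdot \frac{1}{153} = - \frac{290708550}{40837} + \frac{10979}{153} = - \frac{44030058727}{6248061}$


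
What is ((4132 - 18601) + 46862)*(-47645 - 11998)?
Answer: -1932015699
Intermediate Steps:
((4132 - 18601) + 46862)*(-47645 - 11998) = (-14469 + 46862)*(-59643) = 32393*(-59643) = -1932015699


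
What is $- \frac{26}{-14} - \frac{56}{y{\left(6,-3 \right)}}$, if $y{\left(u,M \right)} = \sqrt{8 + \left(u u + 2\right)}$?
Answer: $\frac{13}{7} - \frac{28 \sqrt{46}}{23} \approx -6.3996$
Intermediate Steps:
$y{\left(u,M \right)} = \sqrt{10 + u^{2}}$ ($y{\left(u,M \right)} = \sqrt{8 + \left(u^{2} + 2\right)} = \sqrt{8 + \left(2 + u^{2}\right)} = \sqrt{10 + u^{2}}$)
$- \frac{26}{-14} - \frac{56}{y{\left(6,-3 \right)}} = - \frac{26}{-14} - \frac{56}{\sqrt{10 + 6^{2}}} = \left(-26\right) \left(- \frac{1}{14}\right) - \frac{56}{\sqrt{10 + 36}} = \frac{13}{7} - \frac{56}{\sqrt{46}} = \frac{13}{7} - 56 \frac{\sqrt{46}}{46} = \frac{13}{7} - \frac{28 \sqrt{46}}{23}$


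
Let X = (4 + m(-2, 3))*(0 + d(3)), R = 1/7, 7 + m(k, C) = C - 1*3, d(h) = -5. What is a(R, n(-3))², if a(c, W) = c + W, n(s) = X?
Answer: 11236/49 ≈ 229.31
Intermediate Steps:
m(k, C) = -10 + C (m(k, C) = -7 + (C - 1*3) = -7 + (C - 3) = -7 + (-3 + C) = -10 + C)
R = ⅐ ≈ 0.14286
X = 15 (X = (4 + (-10 + 3))*(0 - 5) = (4 - 7)*(-5) = -3*(-5) = 15)
n(s) = 15
a(c, W) = W + c
a(R, n(-3))² = (15 + ⅐)² = (106/7)² = 11236/49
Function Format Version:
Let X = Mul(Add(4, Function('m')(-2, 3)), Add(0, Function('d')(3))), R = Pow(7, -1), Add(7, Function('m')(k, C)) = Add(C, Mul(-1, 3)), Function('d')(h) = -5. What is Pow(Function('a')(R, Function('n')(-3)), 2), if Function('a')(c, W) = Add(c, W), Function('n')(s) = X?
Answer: Rational(11236, 49) ≈ 229.31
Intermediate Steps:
Function('m')(k, C) = Add(-10, C) (Function('m')(k, C) = Add(-7, Add(C, Mul(-1, 3))) = Add(-7, Add(C, -3)) = Add(-7, Add(-3, C)) = Add(-10, C))
R = Rational(1, 7) ≈ 0.14286
X = 15 (X = Mul(Add(4, Add(-10, 3)), Add(0, -5)) = Mul(Add(4, -7), -5) = Mul(-3, -5) = 15)
Function('n')(s) = 15
Function('a')(c, W) = Add(W, c)
Pow(Function('a')(R, Function('n')(-3)), 2) = Pow(Add(15, Rational(1, 7)), 2) = Pow(Rational(106, 7), 2) = Rational(11236, 49)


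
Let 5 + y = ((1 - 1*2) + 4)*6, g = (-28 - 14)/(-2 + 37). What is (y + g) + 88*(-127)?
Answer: -55821/5 ≈ -11164.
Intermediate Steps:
g = -6/5 (g = -42/35 = -42*1/35 = -6/5 ≈ -1.2000)
y = 13 (y = -5 + ((1 - 1*2) + 4)*6 = -5 + ((1 - 2) + 4)*6 = -5 + (-1 + 4)*6 = -5 + 3*6 = -5 + 18 = 13)
(y + g) + 88*(-127) = (13 - 6/5) + 88*(-127) = 59/5 - 11176 = -55821/5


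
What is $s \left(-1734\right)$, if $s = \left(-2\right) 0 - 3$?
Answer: $5202$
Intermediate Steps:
$s = -3$ ($s = 0 - 3 = -3$)
$s \left(-1734\right) = \left(-3\right) \left(-1734\right) = 5202$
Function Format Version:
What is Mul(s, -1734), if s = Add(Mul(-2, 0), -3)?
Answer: 5202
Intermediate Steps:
s = -3 (s = Add(0, -3) = -3)
Mul(s, -1734) = Mul(-3, -1734) = 5202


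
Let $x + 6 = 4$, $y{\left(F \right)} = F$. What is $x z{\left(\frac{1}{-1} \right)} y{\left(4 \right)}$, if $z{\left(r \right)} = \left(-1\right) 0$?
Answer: $0$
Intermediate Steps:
$x = -2$ ($x = -6 + 4 = -2$)
$z{\left(r \right)} = 0$
$x z{\left(\frac{1}{-1} \right)} y{\left(4 \right)} = \left(-2\right) 0 \cdot 4 = 0 \cdot 4 = 0$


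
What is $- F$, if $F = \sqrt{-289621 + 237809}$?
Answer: $- 2 i \sqrt{12953} \approx - 227.62 i$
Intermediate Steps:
$F = 2 i \sqrt{12953}$ ($F = \sqrt{-51812} = 2 i \sqrt{12953} \approx 227.62 i$)
$- F = - 2 i \sqrt{12953}$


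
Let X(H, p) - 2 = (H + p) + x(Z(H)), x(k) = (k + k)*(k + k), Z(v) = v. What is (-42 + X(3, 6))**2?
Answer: 25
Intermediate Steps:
x(k) = 4*k**2 (x(k) = (2*k)*(2*k) = 4*k**2)
X(H, p) = 2 + H + p + 4*H**2 (X(H, p) = 2 + ((H + p) + 4*H**2) = 2 + (H + p + 4*H**2) = 2 + H + p + 4*H**2)
(-42 + X(3, 6))**2 = (-42 + (2 + 3 + 6 + 4*3**2))**2 = (-42 + (2 + 3 + 6 + 4*9))**2 = (-42 + (2 + 3 + 6 + 36))**2 = (-42 + 47)**2 = 5**2 = 25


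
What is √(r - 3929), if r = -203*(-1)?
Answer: 9*I*√46 ≈ 61.041*I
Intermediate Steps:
r = 203
√(r - 3929) = √(203 - 3929) = √(-3726) = 9*I*√46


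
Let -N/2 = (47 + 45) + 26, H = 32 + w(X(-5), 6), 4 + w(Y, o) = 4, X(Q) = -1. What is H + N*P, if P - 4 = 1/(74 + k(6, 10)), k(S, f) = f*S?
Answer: -61222/67 ≈ -913.76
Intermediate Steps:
w(Y, o) = 0 (w(Y, o) = -4 + 4 = 0)
k(S, f) = S*f
H = 32 (H = 32 + 0 = 32)
N = -236 (N = -2*((47 + 45) + 26) = -2*(92 + 26) = -2*118 = -236)
P = 537/134 (P = 4 + 1/(74 + 6*10) = 4 + 1/(74 + 60) = 4 + 1/134 = 537/134 ≈ 4.0075)
H + N*P = 32 - 236*537/134 = 32 - 63366/67 = -61222/67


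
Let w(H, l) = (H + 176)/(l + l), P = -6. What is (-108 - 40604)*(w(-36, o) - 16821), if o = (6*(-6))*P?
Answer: 18489690674/27 ≈ 6.8480e+8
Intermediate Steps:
o = 216 (o = (6*(-6))*(-6) = -36*(-6) = 216)
w(H, l) = (176 + H)/(2*l) (w(H, l) = (176 + H)/((2*l)) = (176 + H)*(1/(2*l)) = (176 + H)/(2*l))
(-108 - 40604)*(w(-36, o) - 16821) = (-108 - 40604)*((½)*(176 - 36)/216 - 16821) = -40712*((½)*(1/216)*140 - 16821) = -40712*(35/108 - 16821) = -40712*(-1816633/108) = 18489690674/27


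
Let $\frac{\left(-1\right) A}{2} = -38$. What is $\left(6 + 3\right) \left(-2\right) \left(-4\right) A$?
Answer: $5472$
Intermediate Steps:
$A = 76$ ($A = \left(-2\right) \left(-38\right) = 76$)
$\left(6 + 3\right) \left(-2\right) \left(-4\right) A = \left(6 + 3\right) \left(-2\right) \left(-4\right) 76 = 9 \left(-2\right) \left(-4\right) 76 = \left(-18\right) \left(-4\right) 76 = 72 \cdot 76 = 5472$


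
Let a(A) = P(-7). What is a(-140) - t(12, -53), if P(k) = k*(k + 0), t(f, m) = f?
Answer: 37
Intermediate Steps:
P(k) = k² (P(k) = k*k = k²)
a(A) = 49 (a(A) = (-7)² = 49)
a(-140) - t(12, -53) = 49 - 1*12 = 49 - 12 = 37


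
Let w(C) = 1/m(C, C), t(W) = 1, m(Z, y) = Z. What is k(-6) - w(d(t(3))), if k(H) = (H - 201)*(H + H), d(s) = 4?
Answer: 9935/4 ≈ 2483.8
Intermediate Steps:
k(H) = 2*H*(-201 + H) (k(H) = (-201 + H)*(2*H) = 2*H*(-201 + H))
w(C) = 1/C
k(-6) - w(d(t(3))) = 2*(-6)*(-201 - 6) - 1/4 = 2*(-6)*(-207) - 1*¼ = 2484 - ¼ = 9935/4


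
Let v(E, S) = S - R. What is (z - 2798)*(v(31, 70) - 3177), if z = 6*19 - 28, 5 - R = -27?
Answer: 8512968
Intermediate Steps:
R = 32 (R = 5 - 1*(-27) = 5 + 27 = 32)
v(E, S) = -32 + S (v(E, S) = S - 1*32 = S - 32 = -32 + S)
z = 86 (z = 114 - 28 = 86)
(z - 2798)*(v(31, 70) - 3177) = (86 - 2798)*((-32 + 70) - 3177) = -2712*(38 - 3177) = -2712*(-3139) = 8512968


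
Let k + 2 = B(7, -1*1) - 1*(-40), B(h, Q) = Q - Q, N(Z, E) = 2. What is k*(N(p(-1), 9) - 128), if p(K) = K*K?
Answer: -4788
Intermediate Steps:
p(K) = K**2
B(h, Q) = 0
k = 38 (k = -2 + (0 - 1*(-40)) = -2 + (0 + 40) = -2 + 40 = 38)
k*(N(p(-1), 9) - 128) = 38*(2 - 128) = 38*(-126) = -4788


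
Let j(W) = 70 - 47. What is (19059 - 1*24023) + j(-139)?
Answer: -4941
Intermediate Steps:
j(W) = 23
(19059 - 1*24023) + j(-139) = (19059 - 1*24023) + 23 = (19059 - 24023) + 23 = -4964 + 23 = -4941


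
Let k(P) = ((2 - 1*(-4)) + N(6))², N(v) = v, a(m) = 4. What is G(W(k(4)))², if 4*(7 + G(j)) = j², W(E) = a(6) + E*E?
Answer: 11564183356093449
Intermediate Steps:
k(P) = 144 (k(P) = ((2 - 1*(-4)) + 6)² = ((2 + 4) + 6)² = (6 + 6)² = 12² = 144)
W(E) = 4 + E² (W(E) = 4 + E*E = 4 + E²)
G(j) = -7 + j²/4
G(W(k(4)))² = (-7 + (4 + 144²)²/4)² = (-7 + (4 + 20736)²/4)² = (-7 + (¼)*20740²)² = (-7 + (¼)*430147600)² = (-7 + 107536900)² = 107536893² = 11564183356093449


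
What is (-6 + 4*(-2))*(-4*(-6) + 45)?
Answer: -966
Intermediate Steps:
(-6 + 4*(-2))*(-4*(-6) + 45) = (-6 - 8)*(24 + 45) = -14*69 = -966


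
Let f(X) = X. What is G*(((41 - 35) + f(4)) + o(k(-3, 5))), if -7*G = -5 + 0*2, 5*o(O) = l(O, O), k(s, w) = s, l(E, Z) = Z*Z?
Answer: 59/7 ≈ 8.4286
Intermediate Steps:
l(E, Z) = Z²
o(O) = O²/5
G = 5/7 (G = -(-5 + 0*2)/7 = -(-5 + 0)/7 = -⅐*(-5) = 5/7 ≈ 0.71429)
G*(((41 - 35) + f(4)) + o(k(-3, 5))) = 5*(((41 - 35) + 4) + (⅕)*(-3)²)/7 = 5*((6 + 4) + (⅕)*9)/7 = 5*(10 + 9/5)/7 = (5/7)*(59/5) = 59/7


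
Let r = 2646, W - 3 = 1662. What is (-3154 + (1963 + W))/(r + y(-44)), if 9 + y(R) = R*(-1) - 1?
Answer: 237/1340 ≈ 0.17687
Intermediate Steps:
W = 1665 (W = 3 + 1662 = 1665)
y(R) = -10 - R (y(R) = -9 + (R*(-1) - 1) = -9 + (-R - 1) = -9 + (-1 - R) = -10 - R)
(-3154 + (1963 + W))/(r + y(-44)) = (-3154 + (1963 + 1665))/(2646 + (-10 - 1*(-44))) = (-3154 + 3628)/(2646 + (-10 + 44)) = 474/(2646 + 34) = 474/2680 = 474*(1/2680) = 237/1340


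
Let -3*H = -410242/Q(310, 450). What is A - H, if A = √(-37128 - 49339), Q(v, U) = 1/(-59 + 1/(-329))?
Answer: 1137659672/141 + I*√86467 ≈ 8.0685e+6 + 294.05*I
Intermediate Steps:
Q(v, U) = -329/19412 (Q(v, U) = 1/(-59 - 1/329) = 1/(-19412/329) = -329/19412)
A = I*√86467 (A = √(-86467) = I*√86467 ≈ 294.05*I)
H = -1137659672/141 (H = -(-410242)/(3*(-329/19412)) = -(-410242)*(-19412)/(3*329) = -⅓*1137659672/47 = -1137659672/141 ≈ -8.0685e+6)
A - H = I*√86467 - 1*(-1137659672/141) = I*√86467 + 1137659672/141 = 1137659672/141 + I*√86467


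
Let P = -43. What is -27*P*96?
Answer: 111456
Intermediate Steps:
-27*P*96 = -27*(-43)*96 = 1161*96 = 111456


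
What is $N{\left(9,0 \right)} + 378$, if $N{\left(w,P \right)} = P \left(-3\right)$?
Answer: $378$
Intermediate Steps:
$N{\left(w,P \right)} = - 3 P$
$N{\left(9,0 \right)} + 378 = \left(-3\right) 0 + 378 = 0 + 378 = 378$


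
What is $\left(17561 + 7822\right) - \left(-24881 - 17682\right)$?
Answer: $67946$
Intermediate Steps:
$\left(17561 + 7822\right) - \left(-24881 - 17682\right) = 25383 - \left(-24881 - 17682\right) = 25383 - -42563 = 25383 + 42563 = 67946$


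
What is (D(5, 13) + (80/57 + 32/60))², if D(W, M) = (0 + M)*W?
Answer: 40436881/9025 ≈ 4480.5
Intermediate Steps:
D(W, M) = M*W
(D(5, 13) + (80/57 + 32/60))² = (13*5 + (80/57 + 32/60))² = (65 + (80*(1/57) + 32*(1/60)))² = (65 + (80/57 + 8/15))² = (65 + 184/95)² = (6359/95)² = 40436881/9025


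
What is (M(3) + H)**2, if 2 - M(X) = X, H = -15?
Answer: 256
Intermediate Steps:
M(X) = 2 - X
(M(3) + H)**2 = ((2 - 1*3) - 15)**2 = ((2 - 3) - 15)**2 = (-1 - 15)**2 = (-16)**2 = 256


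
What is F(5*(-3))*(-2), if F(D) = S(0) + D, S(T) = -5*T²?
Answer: 30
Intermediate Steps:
F(D) = D (F(D) = -5*0² + D = -5*0 + D = 0 + D = D)
F(5*(-3))*(-2) = (5*(-3))*(-2) = -15*(-2) = 30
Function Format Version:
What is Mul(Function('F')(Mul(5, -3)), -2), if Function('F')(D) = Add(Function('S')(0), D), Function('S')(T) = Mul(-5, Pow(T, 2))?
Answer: 30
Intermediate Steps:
Function('F')(D) = D (Function('F')(D) = Add(Mul(-5, Pow(0, 2)), D) = Add(Mul(-5, 0), D) = Add(0, D) = D)
Mul(Function('F')(Mul(5, -3)), -2) = Mul(Mul(5, -3), -2) = Mul(-15, -2) = 30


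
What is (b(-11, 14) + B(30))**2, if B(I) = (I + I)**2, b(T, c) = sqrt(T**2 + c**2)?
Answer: (3600 + sqrt(317))**2 ≈ 1.3089e+7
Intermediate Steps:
B(I) = 4*I**2 (B(I) = (2*I)**2 = 4*I**2)
(b(-11, 14) + B(30))**2 = (sqrt((-11)**2 + 14**2) + 4*30**2)**2 = (sqrt(121 + 196) + 4*900)**2 = (sqrt(317) + 3600)**2 = (3600 + sqrt(317))**2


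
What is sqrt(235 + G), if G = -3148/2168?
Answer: sqrt(68607986)/542 ≈ 15.282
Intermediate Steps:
G = -787/542 (G = -3148*1/2168 = -787/542 ≈ -1.4520)
sqrt(235 + G) = sqrt(235 - 787/542) = sqrt(126583/542) = sqrt(68607986)/542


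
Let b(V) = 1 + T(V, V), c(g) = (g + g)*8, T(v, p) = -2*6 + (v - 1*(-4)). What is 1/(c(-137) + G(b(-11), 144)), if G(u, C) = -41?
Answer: -1/2233 ≈ -0.00044783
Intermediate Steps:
T(v, p) = -8 + v (T(v, p) = -12 + (v + 4) = -12 + (4 + v) = -8 + v)
c(g) = 16*g (c(g) = (2*g)*8 = 16*g)
b(V) = -7 + V (b(V) = 1 + (-8 + V) = -7 + V)
1/(c(-137) + G(b(-11), 144)) = 1/(16*(-137) - 41) = 1/(-2192 - 41) = 1/(-2233) = -1/2233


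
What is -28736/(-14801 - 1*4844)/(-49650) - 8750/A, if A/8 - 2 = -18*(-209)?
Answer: -2133847496483/7342617354000 ≈ -0.29061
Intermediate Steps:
A = 30112 (A = 16 + 8*(-18*(-209)) = 16 + 8*3762 = 16 + 30096 = 30112)
-28736/(-14801 - 1*4844)/(-49650) - 8750/A = -28736/(-14801 - 1*4844)/(-49650) - 8750/30112 = -28736/(-14801 - 4844)*(-1/49650) - 8750*1/30112 = -28736/(-19645)*(-1/49650) - 4375/15056 = -28736*(-1/19645)*(-1/49650) - 4375/15056 = (28736/19645)*(-1/49650) - 4375/15056 = -14368/487687125 - 4375/15056 = -2133847496483/7342617354000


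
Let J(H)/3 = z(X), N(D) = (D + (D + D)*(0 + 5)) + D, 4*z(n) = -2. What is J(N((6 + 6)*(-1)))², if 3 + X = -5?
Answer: 9/4 ≈ 2.2500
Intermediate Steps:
X = -8 (X = -3 - 5 = -8)
z(n) = -½ (z(n) = (¼)*(-2) = -½)
N(D) = 12*D (N(D) = (D + (2*D)*5) + D = (D + 10*D) + D = 11*D + D = 12*D)
J(H) = -3/2 (J(H) = 3*(-½) = -3/2)
J(N((6 + 6)*(-1)))² = (-3/2)² = 9/4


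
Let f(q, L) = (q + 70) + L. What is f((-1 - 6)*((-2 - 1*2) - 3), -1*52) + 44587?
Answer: 44654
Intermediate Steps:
f(q, L) = 70 + L + q (f(q, L) = (70 + q) + L = 70 + L + q)
f((-1 - 6)*((-2 - 1*2) - 3), -1*52) + 44587 = (70 - 1*52 + (-1 - 6)*((-2 - 1*2) - 3)) + 44587 = (70 - 52 - 7*((-2 - 2) - 3)) + 44587 = (70 - 52 - 7*(-4 - 3)) + 44587 = (70 - 52 - 7*(-7)) + 44587 = (70 - 52 + 49) + 44587 = 67 + 44587 = 44654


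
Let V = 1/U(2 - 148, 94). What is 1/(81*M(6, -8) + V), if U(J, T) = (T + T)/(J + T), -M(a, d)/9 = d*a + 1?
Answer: 47/1610348 ≈ 2.9186e-5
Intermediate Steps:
M(a, d) = -9 - 9*a*d (M(a, d) = -9*(d*a + 1) = -9*(a*d + 1) = -9*(1 + a*d) = -9 - 9*a*d)
U(J, T) = 2*T/(J + T) (U(J, T) = (2*T)/(J + T) = 2*T/(J + T))
V = -13/47 (V = 1/(2*94/((2 - 148) + 94)) = 1/(2*94/(-146 + 94)) = 1/(2*94/(-52)) = 1/(2*94*(-1/52)) = 1/(-47/13) = -13/47 ≈ -0.27660)
1/(81*M(6, -8) + V) = 1/(81*(-9 - 9*6*(-8)) - 13/47) = 1/(81*(-9 + 432) - 13/47) = 1/(81*423 - 13/47) = 1/(34263 - 13/47) = 1/(1610348/47) = 47/1610348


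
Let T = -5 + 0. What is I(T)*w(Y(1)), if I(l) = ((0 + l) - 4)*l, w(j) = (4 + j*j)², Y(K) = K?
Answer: 1125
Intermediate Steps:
w(j) = (4 + j²)²
T = -5
I(l) = l*(-4 + l) (I(l) = (l - 4)*l = (-4 + l)*l = l*(-4 + l))
I(T)*w(Y(1)) = (-5*(-4 - 5))*(4 + 1²)² = (-5*(-9))*(4 + 1)² = 45*5² = 45*25 = 1125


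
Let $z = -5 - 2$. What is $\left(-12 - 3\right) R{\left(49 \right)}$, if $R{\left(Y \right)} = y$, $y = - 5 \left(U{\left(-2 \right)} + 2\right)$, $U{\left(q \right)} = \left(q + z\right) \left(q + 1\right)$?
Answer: $825$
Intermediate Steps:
$z = -7$
$U{\left(q \right)} = \left(1 + q\right) \left(-7 + q\right)$ ($U{\left(q \right)} = \left(q - 7\right) \left(q + 1\right) = \left(-7 + q\right) \left(1 + q\right) = \left(1 + q\right) \left(-7 + q\right)$)
$y = -55$ ($y = - 5 \left(\left(-7 + \left(-2\right)^{2} - -12\right) + 2\right) = - 5 \left(\left(-7 + 4 + 12\right) + 2\right) = - 5 \left(9 + 2\right) = \left(-5\right) 11 = -55$)
$R{\left(Y \right)} = -55$
$\left(-12 - 3\right) R{\left(49 \right)} = \left(-12 - 3\right) \left(-55\right) = \left(-15\right) \left(-55\right) = 825$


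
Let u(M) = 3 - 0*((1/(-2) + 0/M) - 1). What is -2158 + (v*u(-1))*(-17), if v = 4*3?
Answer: -2770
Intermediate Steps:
v = 12
u(M) = 3 (u(M) = 3 - 0*((1*(-½) + 0) - 1) = 3 - 0*((-½ + 0) - 1) = 3 - 0*(-½ - 1) = 3 - 0*(-3)/2 = 3 - 1*0 = 3 + 0 = 3)
-2158 + (v*u(-1))*(-17) = -2158 + (12*3)*(-17) = -2158 + 36*(-17) = -2158 - 612 = -2770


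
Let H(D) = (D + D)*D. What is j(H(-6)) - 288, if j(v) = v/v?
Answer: -287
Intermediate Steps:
H(D) = 2*D² (H(D) = (2*D)*D = 2*D²)
j(v) = 1
j(H(-6)) - 288 = 1 - 288 = -287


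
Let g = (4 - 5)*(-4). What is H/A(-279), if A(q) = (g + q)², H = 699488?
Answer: 699488/75625 ≈ 9.2494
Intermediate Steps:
g = 4 (g = -1*(-4) = 4)
A(q) = (4 + q)²
H/A(-279) = 699488/((4 - 279)²) = 699488/((-275)²) = 699488/75625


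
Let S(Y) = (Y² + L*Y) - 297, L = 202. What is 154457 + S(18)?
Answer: 158120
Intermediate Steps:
S(Y) = -297 + Y² + 202*Y (S(Y) = (Y² + 202*Y) - 297 = -297 + Y² + 202*Y)
154457 + S(18) = 154457 + (-297 + 18² + 202*18) = 154457 + (-297 + 324 + 3636) = 154457 + 3663 = 158120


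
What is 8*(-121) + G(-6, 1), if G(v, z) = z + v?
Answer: -973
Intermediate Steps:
G(v, z) = v + z
8*(-121) + G(-6, 1) = 8*(-121) + (-6 + 1) = -968 - 5 = -973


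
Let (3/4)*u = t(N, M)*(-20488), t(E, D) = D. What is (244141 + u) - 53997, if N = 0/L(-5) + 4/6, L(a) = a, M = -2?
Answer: 734336/3 ≈ 2.4478e+5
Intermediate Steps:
N = 2/3 (N = 0/(-5) + 4/6 = 0*(-1/5) + 4*(1/6) = 0 + 2/3 = 2/3 ≈ 0.66667)
u = 163904/3 (u = 4*(-2*(-20488))/3 = (4/3)*40976 = 163904/3 ≈ 54635.)
(244141 + u) - 53997 = (244141 + 163904/3) - 53997 = 896327/3 - 53997 = 734336/3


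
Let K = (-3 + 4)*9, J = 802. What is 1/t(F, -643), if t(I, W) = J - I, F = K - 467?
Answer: 1/1260 ≈ 0.00079365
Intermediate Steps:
K = 9 (K = 1*9 = 9)
F = -458 (F = 9 - 467 = -458)
t(I, W) = 802 - I
1/t(F, -643) = 1/(802 - 1*(-458)) = 1/(802 + 458) = 1/1260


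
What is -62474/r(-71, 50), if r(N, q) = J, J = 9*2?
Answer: -31237/9 ≈ -3470.8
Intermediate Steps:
J = 18
r(N, q) = 18
-62474/r(-71, 50) = -62474/18 = -62474*1/18 = -31237/9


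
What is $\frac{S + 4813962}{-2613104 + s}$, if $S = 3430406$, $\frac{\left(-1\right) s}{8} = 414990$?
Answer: $- \frac{515273}{370814} \approx -1.3896$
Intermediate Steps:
$s = -3319920$ ($s = \left(-8\right) 414990 = -3319920$)
$\frac{S + 4813962}{-2613104 + s} = \frac{3430406 + 4813962}{-2613104 - 3319920} = \frac{8244368}{-5933024} = 8244368 \left(- \frac{1}{5933024}\right) = - \frac{515273}{370814}$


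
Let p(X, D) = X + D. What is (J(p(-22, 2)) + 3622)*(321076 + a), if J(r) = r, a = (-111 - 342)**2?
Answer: 1895678570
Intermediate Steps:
p(X, D) = D + X
a = 205209 (a = (-453)**2 = 205209)
(J(p(-22, 2)) + 3622)*(321076 + a) = ((2 - 22) + 3622)*(321076 + 205209) = (-20 + 3622)*526285 = 3602*526285 = 1895678570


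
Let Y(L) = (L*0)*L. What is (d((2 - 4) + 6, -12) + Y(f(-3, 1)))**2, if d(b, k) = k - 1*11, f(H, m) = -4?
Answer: 529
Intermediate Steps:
d(b, k) = -11 + k (d(b, k) = k - 11 = -11 + k)
Y(L) = 0 (Y(L) = 0*L = 0)
(d((2 - 4) + 6, -12) + Y(f(-3, 1)))**2 = ((-11 - 12) + 0)**2 = (-23 + 0)**2 = (-23)**2 = 529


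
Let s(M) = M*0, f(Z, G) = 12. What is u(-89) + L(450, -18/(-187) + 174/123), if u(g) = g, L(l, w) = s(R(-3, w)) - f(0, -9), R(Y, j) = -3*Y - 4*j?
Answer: -101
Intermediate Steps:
R(Y, j) = -4*j - 3*Y
s(M) = 0
L(l, w) = -12 (L(l, w) = 0 - 1*12 = 0 - 12 = -12)
u(-89) + L(450, -18/(-187) + 174/123) = -89 - 12 = -101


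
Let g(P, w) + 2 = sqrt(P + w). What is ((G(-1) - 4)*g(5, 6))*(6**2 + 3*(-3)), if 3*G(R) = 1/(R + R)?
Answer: 225 - 225*sqrt(11)/2 ≈ -148.12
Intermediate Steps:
G(R) = 1/(6*R) (G(R) = 1/(3*(R + R)) = 1/(3*((2*R))) = (1/(2*R))/3 = 1/(6*R))
g(P, w) = -2 + sqrt(P + w)
((G(-1) - 4)*g(5, 6))*(6**2 + 3*(-3)) = (((1/6)/(-1) - 4)*(-2 + sqrt(5 + 6)))*(6**2 + 3*(-3)) = (((1/6)*(-1) - 4)*(-2 + sqrt(11)))*(36 - 9) = ((-1/6 - 4)*(-2 + sqrt(11)))*27 = -25*(-2 + sqrt(11))/6*27 = (25/3 - 25*sqrt(11)/6)*27 = 225 - 225*sqrt(11)/2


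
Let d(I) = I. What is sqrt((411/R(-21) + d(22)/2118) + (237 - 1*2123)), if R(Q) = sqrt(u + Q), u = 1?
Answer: sqrt(-211510151700 - 4609286910*I*sqrt(5))/10590 ≈ 1.0578 - 43.441*I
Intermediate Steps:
R(Q) = sqrt(1 + Q)
sqrt((411/R(-21) + d(22)/2118) + (237 - 1*2123)) = sqrt((411/(sqrt(1 - 21)) + 22/2118) + (237 - 1*2123)) = sqrt((411/(sqrt(-20)) + 22*(1/2118)) + (237 - 2123)) = sqrt((411/((2*I*sqrt(5))) + 11/1059) - 1886) = sqrt((411*(-I*sqrt(5)/10) + 11/1059) - 1886) = sqrt((-411*I*sqrt(5)/10 + 11/1059) - 1886) = sqrt((11/1059 - 411*I*sqrt(5)/10) - 1886) = sqrt(-1997263/1059 - 411*I*sqrt(5)/10)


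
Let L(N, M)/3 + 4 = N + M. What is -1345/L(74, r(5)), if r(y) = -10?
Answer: -269/36 ≈ -7.4722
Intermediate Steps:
L(N, M) = -12 + 3*M + 3*N (L(N, M) = -12 + 3*(N + M) = -12 + 3*(M + N) = -12 + (3*M + 3*N) = -12 + 3*M + 3*N)
-1345/L(74, r(5)) = -1345/(-12 + 3*(-10) + 3*74) = -1345/(-12 - 30 + 222) = -1345/180 = -1345*1/180 = -269/36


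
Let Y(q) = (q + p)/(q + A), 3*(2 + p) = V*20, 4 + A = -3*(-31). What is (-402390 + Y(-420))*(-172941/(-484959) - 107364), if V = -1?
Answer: 407931383526485840/9442437 ≈ 4.3202e+10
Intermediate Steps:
A = 89 (A = -4 - 3*(-31) = -4 + 93 = 89)
p = -26/3 (p = -2 + (-1*20)/3 = -2 + (⅓)*(-20) = -2 - 20/3 = -26/3 ≈ -8.6667)
Y(q) = (-26/3 + q)/(89 + q) (Y(q) = (q - 26/3)/(q + 89) = (-26/3 + q)/(89 + q))
(-402390 + Y(-420))*(-172941/(-484959) - 107364) = (-402390 + (-26/3 - 420)/(89 - 420))*(-172941/(-484959) - 107364) = (-402390 - 1286/3/(-331))*(-172941*(-1/484959) - 107364) = (-402390 - 1/331*(-1286/3))*(3391/9509 - 107364) = (-402390 + 1286/993)*(-1020920885/9509) = -399571984/993*(-1020920885/9509) = 407931383526485840/9442437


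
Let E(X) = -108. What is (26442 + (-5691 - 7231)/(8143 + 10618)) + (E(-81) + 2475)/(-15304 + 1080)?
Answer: 7055990411273/266856464 ≈ 26441.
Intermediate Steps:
(26442 + (-5691 - 7231)/(8143 + 10618)) + (E(-81) + 2475)/(-15304 + 1080) = (26442 + (-5691 - 7231)/(8143 + 10618)) + (-108 + 2475)/(-15304 + 1080) = (26442 - 12922/18761) + 2367/(-14224) = (26442 - 12922*1/18761) + 2367*(-1/14224) = (26442 - 12922/18761) - 2367/14224 = 496065440/18761 - 2367/14224 = 7055990411273/266856464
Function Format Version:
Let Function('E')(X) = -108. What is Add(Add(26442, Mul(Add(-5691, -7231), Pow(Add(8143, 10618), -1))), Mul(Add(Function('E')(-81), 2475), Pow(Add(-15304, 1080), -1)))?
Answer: Rational(7055990411273, 266856464) ≈ 26441.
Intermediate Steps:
Add(Add(26442, Mul(Add(-5691, -7231), Pow(Add(8143, 10618), -1))), Mul(Add(Function('E')(-81), 2475), Pow(Add(-15304, 1080), -1))) = Add(Add(26442, Mul(Add(-5691, -7231), Pow(Add(8143, 10618), -1))), Mul(Add(-108, 2475), Pow(Add(-15304, 1080), -1))) = Add(Add(26442, Mul(-12922, Pow(18761, -1))), Mul(2367, Pow(-14224, -1))) = Add(Add(26442, Mul(-12922, Rational(1, 18761))), Mul(2367, Rational(-1, 14224))) = Add(Add(26442, Rational(-12922, 18761)), Rational(-2367, 14224)) = Add(Rational(496065440, 18761), Rational(-2367, 14224)) = Rational(7055990411273, 266856464)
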